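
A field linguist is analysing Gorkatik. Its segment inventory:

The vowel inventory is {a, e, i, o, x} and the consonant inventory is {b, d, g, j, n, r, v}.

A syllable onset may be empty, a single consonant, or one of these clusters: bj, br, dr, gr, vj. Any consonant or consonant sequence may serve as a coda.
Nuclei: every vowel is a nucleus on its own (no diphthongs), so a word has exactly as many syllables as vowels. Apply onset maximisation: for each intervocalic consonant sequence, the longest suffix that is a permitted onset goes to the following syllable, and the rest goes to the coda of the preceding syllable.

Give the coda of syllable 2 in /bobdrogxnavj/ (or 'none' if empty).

The vowels are o, o, x, a — 4 nuclei, so 4 syllables.
/o…o/ gap (V1→V2): /bdr/ splits as /b/ + /dr/ (/dr/ is the longest suffix that is a licit onset).
/o…x/ gap (V2→V3): /g/ → onset of the next syllable (single consonants are always licit onsets).
/x…a/ gap (V3→V4): /n/ is a single consonant, so it becomes the next onset.
So the parse is bob.dro.gx.navj.
Syllable 2 is /dro/: onset /dr/, nucleus /o/, coda ∅.

none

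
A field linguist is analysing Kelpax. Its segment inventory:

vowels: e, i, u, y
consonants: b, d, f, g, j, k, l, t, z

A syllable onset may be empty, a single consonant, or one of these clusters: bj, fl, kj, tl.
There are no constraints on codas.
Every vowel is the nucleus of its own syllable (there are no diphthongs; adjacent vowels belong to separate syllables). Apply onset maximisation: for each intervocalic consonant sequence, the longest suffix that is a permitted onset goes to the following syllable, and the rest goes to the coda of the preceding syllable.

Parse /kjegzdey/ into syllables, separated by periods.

Nuclei (vowels): e, e, y → 3 syllables.
V1 /e/ – V2 /e/: cluster /gzd/ — the longest permitted-onset suffix is /d/; onset = /d/, preceding coda = /gz/.
V2 /e/ – V3 /y/: hiatus — the boundary sits between the two vowels.

kjegz.de.y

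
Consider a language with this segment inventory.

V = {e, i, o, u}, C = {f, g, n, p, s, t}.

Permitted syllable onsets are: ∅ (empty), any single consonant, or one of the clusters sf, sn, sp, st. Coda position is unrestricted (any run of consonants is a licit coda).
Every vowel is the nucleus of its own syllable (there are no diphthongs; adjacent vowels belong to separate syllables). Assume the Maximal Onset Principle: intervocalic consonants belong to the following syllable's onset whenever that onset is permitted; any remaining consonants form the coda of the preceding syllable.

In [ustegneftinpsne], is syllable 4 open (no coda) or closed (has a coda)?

closed

Vowels present: u, e, e, i, e; each is a nucleus, giving 5 syllables.
/u…e/ gap (V1→V2): /st/ — entire cluster is a permitted onset → onset /st/, coda ∅.
/e…e/ gap (V2→V3): cluster /gn/ — the longest permitted-onset suffix is /n/; onset = /n/, preceding coda = /g/.
/e…i/ gap (V3→V4): cluster /ft/ — the longest permitted-onset suffix is /t/; onset = /t/, preceding coda = /f/.
/i…e/ gap (V4→V5): /npsn/ — longest licit onset from the right is /sn/, leaving /np/ as coda.
Putting it together: u.steg.nef.tinp.sne.
Syllable 4 is /tinp/ with coda /np/, so it is closed.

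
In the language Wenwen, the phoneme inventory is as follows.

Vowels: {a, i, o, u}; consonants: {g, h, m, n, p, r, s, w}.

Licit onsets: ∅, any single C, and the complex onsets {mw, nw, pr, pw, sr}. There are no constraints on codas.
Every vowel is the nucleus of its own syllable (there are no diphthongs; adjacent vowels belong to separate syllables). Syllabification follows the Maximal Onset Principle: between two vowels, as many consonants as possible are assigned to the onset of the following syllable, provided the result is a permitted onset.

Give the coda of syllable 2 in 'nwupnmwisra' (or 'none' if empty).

none

Vowels present: u, i, a; each is a nucleus, giving 3 syllables.
Between /u/ (V1) and /i/ (V2): cluster /pnmw/ — the longest permitted-onset suffix is /mw/; onset = /mw/, preceding coda = /pn/.
Between /i/ (V2) and /a/ (V3): /sr/ — entire cluster is a permitted onset → onset /sr/, coda ∅.
Result: nwupn.mwi.sra.
Syllable 2 is /mwi/: onset /mw/, nucleus /i/, coda ∅.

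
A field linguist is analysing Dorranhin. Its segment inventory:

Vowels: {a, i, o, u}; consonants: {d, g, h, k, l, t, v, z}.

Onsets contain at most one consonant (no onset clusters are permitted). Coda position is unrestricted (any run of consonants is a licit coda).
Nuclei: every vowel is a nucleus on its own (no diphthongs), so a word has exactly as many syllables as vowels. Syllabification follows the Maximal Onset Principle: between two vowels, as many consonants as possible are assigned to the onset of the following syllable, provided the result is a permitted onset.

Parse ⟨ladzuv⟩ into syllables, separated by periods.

Nuclei (vowels): a, u → 2 syllables.
Between /a/ (V1) and /u/ (V2): /dz/ splits as /d/ + /z/ (/z/ is the longest suffix that is a licit onset).

lad.zuv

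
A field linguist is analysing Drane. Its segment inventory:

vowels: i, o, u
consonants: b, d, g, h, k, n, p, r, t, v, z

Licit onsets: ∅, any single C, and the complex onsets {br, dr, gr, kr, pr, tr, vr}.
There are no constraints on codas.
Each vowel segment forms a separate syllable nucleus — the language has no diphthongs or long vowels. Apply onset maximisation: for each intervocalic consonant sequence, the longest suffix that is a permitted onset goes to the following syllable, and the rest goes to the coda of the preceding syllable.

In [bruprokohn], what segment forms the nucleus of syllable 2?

o

The vowels are u, o, o — 3 nuclei, so 3 syllables.
The second nucleus (vowel 2 from the left) is /o/.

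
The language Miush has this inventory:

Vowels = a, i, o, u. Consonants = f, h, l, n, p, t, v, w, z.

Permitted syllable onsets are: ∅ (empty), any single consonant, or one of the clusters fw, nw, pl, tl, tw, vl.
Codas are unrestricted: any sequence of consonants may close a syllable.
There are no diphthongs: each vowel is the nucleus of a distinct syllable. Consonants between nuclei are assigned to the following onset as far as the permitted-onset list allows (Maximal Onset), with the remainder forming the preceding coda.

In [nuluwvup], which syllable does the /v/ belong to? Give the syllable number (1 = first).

Vowels present: u, u, u; each is a nucleus, giving 3 syllables.
σ1/σ2 boundary: /l/ → onset of the next syllable (single consonants are always licit onsets).
σ2/σ3 boundary: cluster /wv/ — the longest permitted-onset suffix is /v/; onset = /v/, preceding coda = /w/.
So the parse is nu.luw.vup.
The /v/ is in the onset of syllable 3 (/vup/).

3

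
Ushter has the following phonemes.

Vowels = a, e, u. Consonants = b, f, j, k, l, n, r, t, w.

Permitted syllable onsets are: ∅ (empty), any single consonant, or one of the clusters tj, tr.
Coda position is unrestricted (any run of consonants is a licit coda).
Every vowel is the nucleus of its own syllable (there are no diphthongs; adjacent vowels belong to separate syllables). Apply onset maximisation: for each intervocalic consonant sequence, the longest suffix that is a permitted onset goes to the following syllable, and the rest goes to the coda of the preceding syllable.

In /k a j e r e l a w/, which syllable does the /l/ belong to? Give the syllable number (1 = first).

4

The vowels are a, e, e, a — 4 nuclei, so 4 syllables.
V1 /a/ – V2 /e/: just /j/ — single C goes to the following onset.
V2 /e/ – V3 /e/: just /r/ — single C goes to the following onset.
V3 /e/ – V4 /a/: just /l/ — single C goes to the following onset.
So the parse is ka.je.re.law.
The /l/ is in the onset of syllable 4 (/law/).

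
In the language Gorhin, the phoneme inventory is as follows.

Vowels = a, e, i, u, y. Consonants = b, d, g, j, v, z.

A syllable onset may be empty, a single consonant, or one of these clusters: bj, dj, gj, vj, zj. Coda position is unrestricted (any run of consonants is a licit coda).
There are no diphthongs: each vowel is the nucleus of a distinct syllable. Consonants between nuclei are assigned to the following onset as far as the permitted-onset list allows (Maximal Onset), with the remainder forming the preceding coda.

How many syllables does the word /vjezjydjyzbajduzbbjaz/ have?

6

The vowels are e, y, y, a, u, a — 6 nuclei, so 6 syllables.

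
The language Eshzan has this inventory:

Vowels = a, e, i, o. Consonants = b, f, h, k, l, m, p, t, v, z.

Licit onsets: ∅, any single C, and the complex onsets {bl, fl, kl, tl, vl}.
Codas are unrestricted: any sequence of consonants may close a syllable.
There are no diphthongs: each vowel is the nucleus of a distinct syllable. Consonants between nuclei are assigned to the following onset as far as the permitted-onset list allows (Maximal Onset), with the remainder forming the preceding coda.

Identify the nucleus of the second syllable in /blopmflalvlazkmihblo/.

a

Vowels present: o, a, a, i, o; each is a nucleus, giving 5 syllables.
The second nucleus (vowel 2 from the left) is /a/.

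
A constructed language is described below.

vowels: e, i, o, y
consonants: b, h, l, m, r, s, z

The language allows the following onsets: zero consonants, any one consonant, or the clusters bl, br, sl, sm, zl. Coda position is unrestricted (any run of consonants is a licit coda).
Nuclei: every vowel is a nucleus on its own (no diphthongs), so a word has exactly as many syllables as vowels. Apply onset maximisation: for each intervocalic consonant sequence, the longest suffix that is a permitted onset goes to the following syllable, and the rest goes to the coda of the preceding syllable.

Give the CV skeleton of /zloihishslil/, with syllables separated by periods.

The vowels are o, i, i, i — 4 nuclei, so 4 syllables.
Between /o/ (V1) and /i/ (V2): no consonants, so the boundary falls immediately after /o/.
Between /i/ (V2) and /i/ (V3): just /h/ — single C goes to the following onset.
Between /i/ (V3) and /i/ (V4): /shsl/ splits as /sh/ + /sl/ (/sl/ is the longest suffix that is a licit onset).
Result: zlo.i.hish.slil.
Mapping each syllable to C/V: /zlo/ → CCV, /i/ → V, /hish/ → CVCC, /slil/ → CCVC.

CCV.V.CVCC.CCVC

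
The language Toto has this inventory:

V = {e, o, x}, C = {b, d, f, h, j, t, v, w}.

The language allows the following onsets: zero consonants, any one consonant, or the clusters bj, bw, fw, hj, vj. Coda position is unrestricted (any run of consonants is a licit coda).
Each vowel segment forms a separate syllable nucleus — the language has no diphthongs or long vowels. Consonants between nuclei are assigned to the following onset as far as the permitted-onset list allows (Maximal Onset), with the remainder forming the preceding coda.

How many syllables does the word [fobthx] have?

2

The vowels are o, x — 2 nuclei, so 2 syllables.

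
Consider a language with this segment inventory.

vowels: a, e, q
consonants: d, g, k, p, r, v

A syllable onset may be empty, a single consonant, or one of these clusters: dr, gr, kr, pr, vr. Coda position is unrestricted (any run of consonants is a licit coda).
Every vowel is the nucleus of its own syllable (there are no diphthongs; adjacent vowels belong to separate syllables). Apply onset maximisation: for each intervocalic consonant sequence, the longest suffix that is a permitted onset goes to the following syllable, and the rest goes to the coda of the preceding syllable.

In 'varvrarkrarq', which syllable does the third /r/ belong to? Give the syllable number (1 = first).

2

Vowels present: a, a, a, q; each is a nucleus, giving 4 syllables.
σ1/σ2 boundary: /rvr/ splits as /r/ + /vr/ (/vr/ is the longest suffix that is a licit onset).
σ2/σ3 boundary: /rkr/ — longest licit onset from the right is /kr/, leaving /r/ as coda.
σ3/σ4 boundary: /r/ → onset of the next syllable (single consonants are always licit onsets).
Result: var.vrar.kra.rq.
The third /r/ is in the coda of syllable 2 (/vrar/).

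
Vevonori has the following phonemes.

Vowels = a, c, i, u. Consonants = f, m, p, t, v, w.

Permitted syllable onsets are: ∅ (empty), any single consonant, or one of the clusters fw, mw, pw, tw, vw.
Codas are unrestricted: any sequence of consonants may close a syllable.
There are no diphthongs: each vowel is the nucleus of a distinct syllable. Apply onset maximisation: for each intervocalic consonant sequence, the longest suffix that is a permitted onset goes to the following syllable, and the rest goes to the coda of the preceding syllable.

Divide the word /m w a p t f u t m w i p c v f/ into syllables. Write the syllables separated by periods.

mwapt.fut.mwi.pcvf

Vowels present: a, u, i, c; each is a nucleus, giving 4 syllables.
/a…u/ gap (V1→V2): /ptf/ splits as /pt/ + /f/ (/f/ is the longest suffix that is a licit onset).
/u…i/ gap (V2→V3): /tmw/ splits as /t/ + /mw/ (/mw/ is the longest suffix that is a licit onset).
/i…c/ gap (V3→V4): /p/ is a single consonant, so it becomes the next onset.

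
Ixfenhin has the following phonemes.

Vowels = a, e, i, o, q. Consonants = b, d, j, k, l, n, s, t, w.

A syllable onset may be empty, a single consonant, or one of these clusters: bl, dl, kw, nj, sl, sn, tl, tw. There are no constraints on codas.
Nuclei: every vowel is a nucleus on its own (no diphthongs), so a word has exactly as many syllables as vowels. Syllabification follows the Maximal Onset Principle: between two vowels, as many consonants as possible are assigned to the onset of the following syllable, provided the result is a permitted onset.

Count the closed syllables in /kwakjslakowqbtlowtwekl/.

Nuclei (vowels): a, a, o, q, o, e → 6 syllables.
Between /a/ (V1) and /a/ (V2): /kjsl/ splits as /kj/ + /sl/ (/sl/ is the longest suffix that is a licit onset).
Between /a/ (V2) and /o/ (V3): just /k/ — single C goes to the following onset.
Between /o/ (V3) and /q/ (V4): just /w/ — single C goes to the following onset.
Between /q/ (V4) and /o/ (V5): /btl/; trying suffixes from longest down, /tl/ is the first permitted one, so coda /b/ | onset /tl/.
Between /o/ (V5) and /e/ (V6): /wtw/; trying suffixes from longest down, /tw/ is the first permitted one, so coda /w/ | onset /tw/.
So the parse is kwakj.sla.ko.wqb.tlow.twekl.
Classifying each syllable: /kwakj/ (closed), /sla/ (open), /ko/ (open), /wqb/ (closed), /tlow/ (closed), /twekl/ (closed).
Closed syllables: 4.

4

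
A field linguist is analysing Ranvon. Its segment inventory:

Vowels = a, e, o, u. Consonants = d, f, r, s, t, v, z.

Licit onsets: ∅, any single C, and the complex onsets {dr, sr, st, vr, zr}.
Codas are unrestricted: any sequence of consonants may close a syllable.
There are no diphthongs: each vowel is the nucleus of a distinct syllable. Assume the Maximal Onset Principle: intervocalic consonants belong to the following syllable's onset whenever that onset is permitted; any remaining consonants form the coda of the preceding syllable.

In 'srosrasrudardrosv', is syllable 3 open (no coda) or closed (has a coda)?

open

The vowels are o, a, u, a, o — 5 nuclei, so 5 syllables.
σ1/σ2 boundary: cluster /sr/ — /sr/ is itself a permitted onset, so the whole cluster goes right; preceding coda = ∅.
σ2/σ3 boundary: cluster /sr/ — /sr/ is itself a permitted onset, so the whole cluster goes right; preceding coda = ∅.
σ3/σ4 boundary: just /d/ — single C goes to the following onset.
σ4/σ5 boundary: cluster /rdr/ — the longest permitted-onset suffix is /dr/; onset = /dr/, preceding coda = /r/.
Syllabification: sro.sra.sru.dar.drosv.
Syllable 3 is /sru/; it ends in its nucleus with no coda, so it is open.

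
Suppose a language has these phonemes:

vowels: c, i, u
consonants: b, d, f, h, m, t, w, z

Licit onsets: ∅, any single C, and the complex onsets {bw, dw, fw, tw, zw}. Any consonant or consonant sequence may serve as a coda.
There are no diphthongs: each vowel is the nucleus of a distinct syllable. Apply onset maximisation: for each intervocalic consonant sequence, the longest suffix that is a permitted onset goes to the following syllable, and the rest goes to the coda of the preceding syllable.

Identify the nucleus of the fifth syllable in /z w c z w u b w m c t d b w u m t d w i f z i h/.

i

Nuclei (vowels): c, u, c, u, i, i → 6 syllables.
The fifth nucleus (vowel 5 from the left) is /i/.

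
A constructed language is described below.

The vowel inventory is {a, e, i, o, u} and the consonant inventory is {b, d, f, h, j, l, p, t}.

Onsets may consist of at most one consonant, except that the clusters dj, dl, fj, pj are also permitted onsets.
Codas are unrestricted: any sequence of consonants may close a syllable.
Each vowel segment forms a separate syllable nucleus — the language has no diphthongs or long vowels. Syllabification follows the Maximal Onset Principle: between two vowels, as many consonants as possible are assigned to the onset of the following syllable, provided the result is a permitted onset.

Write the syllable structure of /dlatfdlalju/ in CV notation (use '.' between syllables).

Vowels present: a, a, u; each is a nucleus, giving 3 syllables.
Between /a/ (V1) and /a/ (V2): /tfdl/ — longest licit onset from the right is /dl/, leaving /tf/ as coda.
Between /a/ (V2) and /u/ (V3): /lj/ splits as /l/ + /j/ (/j/ is the longest suffix that is a licit onset).
Syllabification: dlatf.dlal.ju.
Mapping each syllable to C/V: /dlatf/ → CCVCC, /dlal/ → CCVC, /ju/ → CV.

CCVCC.CCVC.CV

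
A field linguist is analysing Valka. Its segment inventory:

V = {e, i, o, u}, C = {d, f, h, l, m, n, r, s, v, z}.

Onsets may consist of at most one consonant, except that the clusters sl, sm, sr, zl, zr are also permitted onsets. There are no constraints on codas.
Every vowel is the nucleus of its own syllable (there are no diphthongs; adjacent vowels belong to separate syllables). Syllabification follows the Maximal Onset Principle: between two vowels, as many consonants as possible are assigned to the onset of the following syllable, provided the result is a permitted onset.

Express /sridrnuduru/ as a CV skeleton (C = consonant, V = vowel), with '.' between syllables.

The vowels are i, u, u, u — 4 nuclei, so 4 syllables.
V1 /i/ – V2 /u/: cluster /drn/ — the longest permitted-onset suffix is /n/; onset = /n/, preceding coda = /dr/.
V2 /u/ – V3 /u/: just /d/ — single C goes to the following onset.
V3 /u/ – V4 /u/: /r/ → onset of the next syllable (single consonants are always licit onsets).
Syllabification: sridr.nu.du.ru.
Mapping each syllable to C/V: /sridr/ → CCVCC, /nu/ → CV, /du/ → CV, /ru/ → CV.

CCVCC.CV.CV.CV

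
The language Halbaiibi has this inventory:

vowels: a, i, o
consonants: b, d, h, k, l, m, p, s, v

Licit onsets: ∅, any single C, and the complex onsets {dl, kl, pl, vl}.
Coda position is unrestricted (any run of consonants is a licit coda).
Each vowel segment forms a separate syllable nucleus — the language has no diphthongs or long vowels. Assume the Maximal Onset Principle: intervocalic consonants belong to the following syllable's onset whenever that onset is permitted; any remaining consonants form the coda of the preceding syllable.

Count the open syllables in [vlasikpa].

2

Vowels present: a, i, a; each is a nucleus, giving 3 syllables.
σ1/σ2 boundary: /s/ is a single consonant, so it becomes the next onset.
σ2/σ3 boundary: /kp/; trying suffixes from longest down, /p/ is the first permitted one, so coda /k/ | onset /p/.
Syllabification: vla.sik.pa.
Classifying each syllable: /vla/ (open), /sik/ (closed), /pa/ (open).
Open syllables: 2.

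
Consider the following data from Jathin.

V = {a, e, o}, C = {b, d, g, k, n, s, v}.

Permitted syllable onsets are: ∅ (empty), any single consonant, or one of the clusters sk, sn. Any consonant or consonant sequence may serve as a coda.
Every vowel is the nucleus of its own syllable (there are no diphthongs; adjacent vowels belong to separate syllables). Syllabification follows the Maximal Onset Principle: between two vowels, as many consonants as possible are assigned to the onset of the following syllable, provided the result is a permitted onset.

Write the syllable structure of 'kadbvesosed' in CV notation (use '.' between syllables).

The vowels are a, e, o, e — 4 nuclei, so 4 syllables.
σ1/σ2 boundary: /dbv/ splits as /db/ + /v/ (/v/ is the longest suffix that is a licit onset).
σ2/σ3 boundary: /s/ is a single consonant, so it becomes the next onset.
σ3/σ4 boundary: /s/ → onset of the next syllable (single consonants are always licit onsets).
Result: kadb.ve.so.sed.
Mapping each syllable to C/V: /kadb/ → CVCC, /ve/ → CV, /so/ → CV, /sed/ → CVC.

CVCC.CV.CV.CVC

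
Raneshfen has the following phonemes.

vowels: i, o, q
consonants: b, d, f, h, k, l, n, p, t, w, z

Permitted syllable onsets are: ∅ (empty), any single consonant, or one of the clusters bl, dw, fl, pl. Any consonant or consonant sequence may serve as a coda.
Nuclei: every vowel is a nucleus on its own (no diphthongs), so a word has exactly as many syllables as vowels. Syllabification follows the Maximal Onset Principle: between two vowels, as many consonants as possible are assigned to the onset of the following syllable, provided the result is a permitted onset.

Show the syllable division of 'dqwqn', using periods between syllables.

Vowels present: q, q; each is a nucleus, giving 2 syllables.
Between /q/ (V1) and /q/ (V2): /w/ is a single consonant, so it becomes the next onset.

dq.wqn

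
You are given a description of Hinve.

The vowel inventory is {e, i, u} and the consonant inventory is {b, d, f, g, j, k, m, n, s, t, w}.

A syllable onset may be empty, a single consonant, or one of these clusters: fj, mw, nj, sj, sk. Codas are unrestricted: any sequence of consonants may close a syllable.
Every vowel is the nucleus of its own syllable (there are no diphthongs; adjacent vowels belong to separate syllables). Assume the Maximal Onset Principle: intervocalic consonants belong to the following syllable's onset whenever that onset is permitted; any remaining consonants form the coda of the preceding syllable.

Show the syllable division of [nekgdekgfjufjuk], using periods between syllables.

Vowels present: e, e, u, u; each is a nucleus, giving 4 syllables.
V1 /e/ – V2 /e/: /kgd/ splits as /kg/ + /d/ (/d/ is the longest suffix that is a licit onset).
V2 /e/ – V3 /u/: /kgfj/; trying suffixes from longest down, /fj/ is the first permitted one, so coda /kg/ | onset /fj/.
V3 /u/ – V4 /u/: /fj/ is a licit onset in full, so it all attaches to the next syllable.

nekg.dekg.fju.fjuk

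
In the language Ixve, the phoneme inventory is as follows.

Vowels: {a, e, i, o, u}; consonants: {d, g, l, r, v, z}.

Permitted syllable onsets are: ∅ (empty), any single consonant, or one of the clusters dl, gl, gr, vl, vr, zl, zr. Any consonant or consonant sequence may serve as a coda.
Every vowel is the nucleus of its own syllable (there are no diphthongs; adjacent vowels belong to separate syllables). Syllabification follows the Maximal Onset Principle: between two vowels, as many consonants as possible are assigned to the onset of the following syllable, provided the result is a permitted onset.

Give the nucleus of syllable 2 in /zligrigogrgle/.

Nuclei (vowels): i, i, o, e → 4 syllables.
The second nucleus (vowel 2 from the left) is /i/.

i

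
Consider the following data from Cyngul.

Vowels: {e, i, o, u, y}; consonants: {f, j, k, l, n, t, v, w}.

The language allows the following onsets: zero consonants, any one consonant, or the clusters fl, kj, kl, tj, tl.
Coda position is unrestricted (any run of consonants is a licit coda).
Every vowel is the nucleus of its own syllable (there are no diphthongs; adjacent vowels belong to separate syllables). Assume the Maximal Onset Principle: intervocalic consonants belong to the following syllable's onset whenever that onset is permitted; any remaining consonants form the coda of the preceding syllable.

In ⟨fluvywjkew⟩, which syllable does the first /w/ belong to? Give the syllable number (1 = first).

Nuclei (vowels): u, y, e → 3 syllables.
V1 /u/ – V2 /y/: /v/ is a single consonant, so it becomes the next onset.
V2 /y/ – V3 /e/: /wjk/ splits as /wj/ + /k/ (/k/ is the longest suffix that is a licit onset).
Syllabification: flu.vywj.kew.
The first /w/ is in the coda of syllable 2 (/vywj/).

2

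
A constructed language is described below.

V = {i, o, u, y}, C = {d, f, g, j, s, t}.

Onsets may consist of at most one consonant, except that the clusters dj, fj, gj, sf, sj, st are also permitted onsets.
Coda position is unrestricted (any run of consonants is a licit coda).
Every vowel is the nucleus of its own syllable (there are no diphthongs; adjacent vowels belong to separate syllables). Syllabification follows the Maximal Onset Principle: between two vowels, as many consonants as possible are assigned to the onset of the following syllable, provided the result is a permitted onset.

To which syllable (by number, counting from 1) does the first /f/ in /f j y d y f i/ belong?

The vowels are y, y, i — 3 nuclei, so 3 syllables.
Between /y/ (V1) and /y/ (V2): just /d/ — single C goes to the following onset.
Between /y/ (V2) and /i/ (V3): just /f/ — single C goes to the following onset.
Syllabification: fjy.dy.fi.
The first /f/ is in the onset of syllable 1 (/fjy/).

1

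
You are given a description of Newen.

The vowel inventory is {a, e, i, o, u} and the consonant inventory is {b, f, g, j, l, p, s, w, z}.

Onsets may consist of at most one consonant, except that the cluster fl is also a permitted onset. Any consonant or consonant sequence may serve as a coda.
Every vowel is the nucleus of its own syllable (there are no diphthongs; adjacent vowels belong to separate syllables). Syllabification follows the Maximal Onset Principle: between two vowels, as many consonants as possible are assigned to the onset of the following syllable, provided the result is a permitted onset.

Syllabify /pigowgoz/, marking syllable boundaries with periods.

pi.gow.goz

Vowels present: i, o, o; each is a nucleus, giving 3 syllables.
Between /i/ (V1) and /o/ (V2): just /g/ — single C goes to the following onset.
Between /o/ (V2) and /o/ (V3): /wg/; trying suffixes from longest down, /g/ is the first permitted one, so coda /w/ | onset /g/.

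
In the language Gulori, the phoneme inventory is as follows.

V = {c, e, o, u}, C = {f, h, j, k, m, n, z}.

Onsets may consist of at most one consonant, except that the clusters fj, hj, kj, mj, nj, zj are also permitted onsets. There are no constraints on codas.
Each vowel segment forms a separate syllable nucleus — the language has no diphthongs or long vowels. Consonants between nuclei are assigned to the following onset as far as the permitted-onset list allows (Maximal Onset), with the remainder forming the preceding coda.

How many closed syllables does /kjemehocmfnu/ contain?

Vowels present: e, e, o, c, u; each is a nucleus, giving 5 syllables.
σ1/σ2 boundary: just /m/ — single C goes to the following onset.
σ2/σ3 boundary: /h/ is a single consonant, so it becomes the next onset.
σ3/σ4 boundary: no consonants, so the boundary falls immediately after /o/.
σ4/σ5 boundary: /mfn/ splits as /mf/ + /n/ (/n/ is the longest suffix that is a licit onset).
Syllabification: kje.me.ho.cmf.nu.
Classifying each syllable: /kje/ (open), /me/ (open), /ho/ (open), /cmf/ (closed), /nu/ (open).
Closed syllables: 1.

1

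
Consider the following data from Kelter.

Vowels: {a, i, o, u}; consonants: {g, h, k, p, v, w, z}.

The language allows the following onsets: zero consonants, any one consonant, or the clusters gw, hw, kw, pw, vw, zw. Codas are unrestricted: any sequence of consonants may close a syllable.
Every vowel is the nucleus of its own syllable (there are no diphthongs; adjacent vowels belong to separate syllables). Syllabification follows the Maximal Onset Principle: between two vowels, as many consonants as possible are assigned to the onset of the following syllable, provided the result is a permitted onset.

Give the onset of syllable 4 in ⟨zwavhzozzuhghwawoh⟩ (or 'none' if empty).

hw

Nuclei (vowels): a, o, u, a, o → 5 syllables.
σ1/σ2 boundary: /vhz/ splits as /vh/ + /z/ (/z/ is the longest suffix that is a licit onset).
σ2/σ3 boundary: cluster /zz/ — the longest permitted-onset suffix is /z/; onset = /z/, preceding coda = /z/.
σ3/σ4 boundary: /hghw/ splits as /hg/ + /hw/ (/hw/ is the longest suffix that is a licit onset).
σ4/σ5 boundary: /w/ is a single consonant, so it becomes the next onset.
Putting it together: zwavh.zoz.zuhg.hwa.woh.
Syllable 4 is /hwa/: onset /hw/, nucleus /a/, coda ∅.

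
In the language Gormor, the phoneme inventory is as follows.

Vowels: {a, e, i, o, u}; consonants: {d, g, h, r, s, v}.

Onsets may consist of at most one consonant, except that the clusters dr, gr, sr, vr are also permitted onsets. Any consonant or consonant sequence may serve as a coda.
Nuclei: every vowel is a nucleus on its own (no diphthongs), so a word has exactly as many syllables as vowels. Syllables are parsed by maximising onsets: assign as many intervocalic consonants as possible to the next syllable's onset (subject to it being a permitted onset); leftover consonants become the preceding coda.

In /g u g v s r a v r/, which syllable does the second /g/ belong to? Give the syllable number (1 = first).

Nuclei (vowels): u, a → 2 syllables.
/u…a/ gap (V1→V2): /gvsr/ — longest licit onset from the right is /sr/, leaving /gv/ as coda.
Putting it together: gugv.sravr.
The second /g/ is in the coda of syllable 1 (/gugv/).

1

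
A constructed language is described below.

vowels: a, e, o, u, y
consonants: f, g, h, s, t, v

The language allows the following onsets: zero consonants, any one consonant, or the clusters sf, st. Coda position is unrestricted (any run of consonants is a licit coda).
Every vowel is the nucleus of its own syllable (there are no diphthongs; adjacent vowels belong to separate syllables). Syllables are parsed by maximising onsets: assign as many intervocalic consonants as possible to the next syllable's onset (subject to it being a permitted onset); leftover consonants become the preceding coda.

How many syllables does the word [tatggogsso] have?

The vowels are a, o, o — 3 nuclei, so 3 syllables.

3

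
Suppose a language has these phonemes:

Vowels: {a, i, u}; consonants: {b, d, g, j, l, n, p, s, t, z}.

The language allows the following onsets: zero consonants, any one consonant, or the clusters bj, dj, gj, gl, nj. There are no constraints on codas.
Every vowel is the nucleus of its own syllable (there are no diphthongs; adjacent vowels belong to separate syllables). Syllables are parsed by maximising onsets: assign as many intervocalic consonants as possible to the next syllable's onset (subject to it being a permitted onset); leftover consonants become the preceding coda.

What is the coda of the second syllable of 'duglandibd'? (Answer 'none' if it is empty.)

Nuclei (vowels): u, a, i → 3 syllables.
V1 /u/ – V2 /a/: /gl/ — entire cluster is a permitted onset → onset /gl/, coda ∅.
V2 /a/ – V3 /i/: /nd/; trying suffixes from longest down, /d/ is the first permitted one, so coda /n/ | onset /d/.
Syllabification: du.glan.dibd.
Syllable 2 is /glan/: onset /gl/, nucleus /a/, coda /n/.

n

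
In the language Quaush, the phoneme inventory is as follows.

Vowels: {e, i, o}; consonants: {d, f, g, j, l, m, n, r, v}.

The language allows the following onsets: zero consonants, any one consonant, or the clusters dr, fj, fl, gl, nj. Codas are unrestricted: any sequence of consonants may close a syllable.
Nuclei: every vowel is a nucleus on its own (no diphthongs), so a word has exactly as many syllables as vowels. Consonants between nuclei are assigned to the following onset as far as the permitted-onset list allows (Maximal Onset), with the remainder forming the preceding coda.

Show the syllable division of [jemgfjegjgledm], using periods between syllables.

Vowels present: e, e, e; each is a nucleus, giving 3 syllables.
/e…e/ gap (V1→V2): /mgfj/ — longest licit onset from the right is /fj/, leaving /mg/ as coda.
/e…e/ gap (V2→V3): /gjgl/ splits as /gj/ + /gl/ (/gl/ is the longest suffix that is a licit onset).

jemg.fjegj.gledm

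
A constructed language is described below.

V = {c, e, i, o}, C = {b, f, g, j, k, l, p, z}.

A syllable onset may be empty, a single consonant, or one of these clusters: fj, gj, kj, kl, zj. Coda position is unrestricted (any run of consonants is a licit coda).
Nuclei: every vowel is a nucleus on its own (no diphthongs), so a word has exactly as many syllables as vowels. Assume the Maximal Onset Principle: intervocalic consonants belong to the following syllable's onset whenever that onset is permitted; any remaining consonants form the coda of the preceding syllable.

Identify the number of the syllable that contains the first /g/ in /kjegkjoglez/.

1

Vowels present: e, o, e; each is a nucleus, giving 3 syllables.
σ1/σ2 boundary: /gkj/ splits as /g/ + /kj/ (/kj/ is the longest suffix that is a licit onset).
σ2/σ3 boundary: /gl/; trying suffixes from longest down, /l/ is the first permitted one, so coda /g/ | onset /l/.
Syllabification: kjeg.kjog.lez.
The first /g/ is in the coda of syllable 1 (/kjeg/).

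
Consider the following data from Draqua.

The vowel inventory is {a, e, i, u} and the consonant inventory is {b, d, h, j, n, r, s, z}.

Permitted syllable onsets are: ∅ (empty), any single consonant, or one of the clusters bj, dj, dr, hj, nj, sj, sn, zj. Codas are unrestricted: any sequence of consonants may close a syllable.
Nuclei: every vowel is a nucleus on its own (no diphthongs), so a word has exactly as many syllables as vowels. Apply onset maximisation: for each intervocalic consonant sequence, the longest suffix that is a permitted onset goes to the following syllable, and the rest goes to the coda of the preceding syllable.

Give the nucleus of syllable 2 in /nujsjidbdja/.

i

Nuclei (vowels): u, i, a → 3 syllables.
The second nucleus (vowel 2 from the left) is /i/.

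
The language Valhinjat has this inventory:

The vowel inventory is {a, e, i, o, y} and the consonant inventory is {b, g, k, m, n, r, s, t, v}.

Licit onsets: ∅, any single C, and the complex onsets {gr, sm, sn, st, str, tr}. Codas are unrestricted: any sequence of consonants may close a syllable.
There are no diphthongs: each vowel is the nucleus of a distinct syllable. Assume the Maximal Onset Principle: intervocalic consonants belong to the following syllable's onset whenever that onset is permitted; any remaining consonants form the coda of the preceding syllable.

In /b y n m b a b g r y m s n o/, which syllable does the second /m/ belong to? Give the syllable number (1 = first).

3

The vowels are y, a, y, o — 4 nuclei, so 4 syllables.
/y…a/ gap (V1→V2): /nmb/; trying suffixes from longest down, /b/ is the first permitted one, so coda /nm/ | onset /b/.
/a…y/ gap (V2→V3): /bgr/; trying suffixes from longest down, /gr/ is the first permitted one, so coda /b/ | onset /gr/.
/y…o/ gap (V3→V4): cluster /msn/ — the longest permitted-onset suffix is /sn/; onset = /sn/, preceding coda = /m/.
Result: bynm.bab.grym.sno.
The second /m/ is in the coda of syllable 3 (/grym/).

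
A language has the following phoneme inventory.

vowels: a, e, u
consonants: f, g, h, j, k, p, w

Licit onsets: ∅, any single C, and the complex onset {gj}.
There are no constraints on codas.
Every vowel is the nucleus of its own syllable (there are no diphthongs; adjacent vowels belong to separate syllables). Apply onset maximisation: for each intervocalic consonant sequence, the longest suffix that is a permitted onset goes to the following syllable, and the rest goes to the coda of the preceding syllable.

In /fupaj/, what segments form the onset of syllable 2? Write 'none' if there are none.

p

The vowels are u, a — 2 nuclei, so 2 syllables.
Between /u/ (V1) and /a/ (V2): /p/ is a single consonant, so it becomes the next onset.
Result: fu.paj.
Syllable 2 is /paj/: onset /p/, nucleus /a/, coda /j/.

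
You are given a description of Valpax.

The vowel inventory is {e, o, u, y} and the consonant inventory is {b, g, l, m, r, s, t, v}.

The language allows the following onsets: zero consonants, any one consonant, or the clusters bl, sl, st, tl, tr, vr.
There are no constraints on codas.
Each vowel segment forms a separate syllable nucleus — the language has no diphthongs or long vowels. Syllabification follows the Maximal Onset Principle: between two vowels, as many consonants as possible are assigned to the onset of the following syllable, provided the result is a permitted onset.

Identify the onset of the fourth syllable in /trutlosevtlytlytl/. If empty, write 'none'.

tl

Vowels present: u, o, e, y, y; each is a nucleus, giving 5 syllables.
/u…o/ gap (V1→V2): /tl/ is a licit onset in full, so it all attaches to the next syllable.
/o…e/ gap (V2→V3): /s/ → onset of the next syllable (single consonants are always licit onsets).
/e…y/ gap (V3→V4): /vtl/ — longest licit onset from the right is /tl/, leaving /v/ as coda.
/y…y/ gap (V4→V5): /tl/ — entire cluster is a permitted onset → onset /tl/, coda ∅.
So the parse is tru.tlo.sev.tly.tlytl.
Syllable 4 is /tly/: onset /tl/, nucleus /y/, coda ∅.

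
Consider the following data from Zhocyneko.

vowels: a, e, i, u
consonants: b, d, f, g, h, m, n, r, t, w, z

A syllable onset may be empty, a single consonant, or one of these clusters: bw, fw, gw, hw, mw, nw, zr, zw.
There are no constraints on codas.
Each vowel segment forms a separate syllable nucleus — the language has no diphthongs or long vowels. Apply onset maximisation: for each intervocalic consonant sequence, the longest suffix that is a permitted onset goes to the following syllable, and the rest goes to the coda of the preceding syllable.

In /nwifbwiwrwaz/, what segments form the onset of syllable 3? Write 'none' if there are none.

w

Nuclei (vowels): i, i, a → 3 syllables.
V1 /i/ – V2 /i/: cluster /fbw/ — the longest permitted-onset suffix is /bw/; onset = /bw/, preceding coda = /f/.
V2 /i/ – V3 /a/: /wrw/; trying suffixes from longest down, /w/ is the first permitted one, so coda /wr/ | onset /w/.
Putting it together: nwif.bwiwr.waz.
Syllable 3 is /waz/: onset /w/, nucleus /a/, coda /z/.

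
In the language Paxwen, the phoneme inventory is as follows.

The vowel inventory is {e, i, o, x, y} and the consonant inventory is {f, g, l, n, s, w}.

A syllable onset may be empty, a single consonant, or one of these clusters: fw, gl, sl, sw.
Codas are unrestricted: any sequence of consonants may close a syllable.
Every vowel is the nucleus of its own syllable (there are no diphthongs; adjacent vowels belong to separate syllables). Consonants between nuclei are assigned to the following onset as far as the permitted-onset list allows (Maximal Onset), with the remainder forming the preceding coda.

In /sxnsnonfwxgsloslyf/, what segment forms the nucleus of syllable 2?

o

Vowels present: x, o, x, o, y; each is a nucleus, giving 5 syllables.
The second nucleus (vowel 2 from the left) is /o/.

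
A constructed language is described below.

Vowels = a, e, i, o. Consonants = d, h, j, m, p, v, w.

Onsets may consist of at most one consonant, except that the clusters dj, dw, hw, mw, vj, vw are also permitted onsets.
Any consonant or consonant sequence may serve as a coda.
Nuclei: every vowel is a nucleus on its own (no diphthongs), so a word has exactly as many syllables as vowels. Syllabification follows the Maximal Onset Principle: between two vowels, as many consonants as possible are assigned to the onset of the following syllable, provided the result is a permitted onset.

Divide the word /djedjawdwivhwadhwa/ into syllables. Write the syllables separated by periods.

dje.djaw.dwiv.hwad.hwa

The vowels are e, a, i, a, a — 5 nuclei, so 5 syllables.
σ1/σ2 boundary: cluster /dj/ — /dj/ is itself a permitted onset, so the whole cluster goes right; preceding coda = ∅.
σ2/σ3 boundary: /wdw/; trying suffixes from longest down, /dw/ is the first permitted one, so coda /w/ | onset /dw/.
σ3/σ4 boundary: cluster /vhw/ — the longest permitted-onset suffix is /hw/; onset = /hw/, preceding coda = /v/.
σ4/σ5 boundary: /dhw/ splits as /d/ + /hw/ (/hw/ is the longest suffix that is a licit onset).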